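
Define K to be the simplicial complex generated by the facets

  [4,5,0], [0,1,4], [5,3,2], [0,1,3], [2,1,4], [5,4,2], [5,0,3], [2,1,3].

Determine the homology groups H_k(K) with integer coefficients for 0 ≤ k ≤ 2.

H_0 ≅ Z,  H_1 = 0,  H_2 ≅ Z.

Take the total order 0 < 1 < 2 < 3 < 4 < 5 on the vertex set. Then K (dimension 2) consists of the simplices:

  0-simplices (6): [0], [1], [2], [3], [4], [5]
  1-simplices (12): [0,1], [0,3], [0,4], [0,5], [1,2], [1,3], [1,4], [2,3], [2,4], [2,5], [3,5], [4,5]
  2-simplices (8): [0,1,3], [0,1,4], [0,3,5], [0,4,5], [1,2,3], [1,2,4], [2,3,5], [2,4,5]

Hence C_0 ≅ Z^6, C_1 ≅ Z^12, C_2 ≅ Z^8.

∂_1: C_1 → C_0 maps an edge to its endpoints' difference, ∂[p,q] = q − p. For instance
  ∂[2,5] = [5] − [2].
The resulting 6×12 matrix has rank 5, and its Smith normal form has invariant factors (1,1,1,1,1).

The boundary map ∂_2: C_2 → C_1 maps a triangle to the signed sum of its edges. For instance
  ∂[0,4,5] = [4,5] − [0,5] + [0,4],
  ∂[2,4,5] = [4,5] − [2,5] + [2,4].
The resulting 12×8 matrix has rank 7, and its Smith normal form has invariant factors (1,1,1,1,1,1,1).

From H_k ≅ ker(∂_k) / im(∂_{k+1}) we obtain:

  H_0: rank C_0 − rank ∂_1 = 6 − 5 = 1, and the invariant factors of ∂_1 are all 1, so H_0 = Z.
  H_1: rank ker ∂_1 − rank ∂_2 = (12 − 5) − 7 = 0, and the invariant factors of ∂_2 are all 1, so H_1 = 0.
  H_2: rank ker ∂_2 − rank ∂_3 = (8 − 7) − 0 = 1, and there is no ∂_3, so H_2 = Z.

(K is a triangulation of the 2-sphere S^2.)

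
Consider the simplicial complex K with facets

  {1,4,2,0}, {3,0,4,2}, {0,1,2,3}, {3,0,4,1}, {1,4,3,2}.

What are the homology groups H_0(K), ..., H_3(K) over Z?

H_0 ≅ Z,  H_1 = 0,  H_2 = 0,  H_3 ≅ Z.

We work with the vertex ordering 0 < 1 < 2 < 3 < 4. The simplices of K, each written with vertices in increasing order, are:

  0-simplices (5): [0], [1], [2], [3], [4]
  1-simplices (10): [0,1], [0,2], [0,3], [0,4], [1,2], [1,3], [1,4], [2,3], [2,4], [3,4]
  2-simplices (10): [0,1,2], [0,1,3], [0,1,4], [0,2,3], [0,2,4], [0,3,4], [1,2,3], [1,2,4], [1,3,4], [2,3,4]
  3-simplices (5): [0,1,2,3], [0,1,2,4], [0,1,3,4], [0,2,3,4], [1,2,3,4]

Hence C_0 ≅ Z^5, C_1 ≅ Z^10, C_2 ≅ Z^10, C_3 ≅ Z^5.

The boundary map ∂_1: C_1 → C_0 is given by ∂[p,q] = [q] − [p]. For instance
  ∂[1,3] = [3] − [1].
The resulting 5×10 matrix has rank 4, and its Smith normal form has invariant factors (1,1,1,1).

∂_2: C_2 → C_1 maps a triangle to the signed sum of its edges. For instance
  ∂[0,1,2] = [1,2] − [0,2] + [0,1],
  ∂[0,2,3] = [2,3] − [0,3] + [0,2].
This gives a 10×10 integer matrix of rank 6; reducing to Smith normal form yields diagonal entries (1,1,1,1,1,1).

The boundary map ∂_3: C_3 → C_2 sends each 3-simplex σ to the alternating sum Σ_i (−1)^i (σ with its i-th vertex removed). For instance
  ∂[1,2,3,4] = [2,3,4] − [1,3,4] + [1,2,4] − [1,2,3],
  ∂[0,1,2,4] = [1,2,4] − [0,2,4] + [0,1,4] − [0,1,2].
This gives a 10×5 integer matrix of rank 4; reducing to Smith normal form yields diagonal entries (1,1,1,1).

Reading off H_k = ker ∂_k / im ∂_{k+1}:

  H_0: rank C_0 − rank ∂_1 = 5 − 4 = 1, and the invariant factors of ∂_1 are all 1, so H_0 = Z.
  H_1: rank ker ∂_1 − rank ∂_2 = (10 − 4) − 6 = 0, and the invariant factors of ∂_2 are all 1, so H_1 = 0.
  H_2: rank ker ∂_2 − rank ∂_3 = (10 − 6) − 4 = 0, and the invariant factors of ∂_3 are all 1, so H_2 = 0.
  H_3: rank ker ∂_3 − rank ∂_4 = (5 − 4) − 0 = 1, and there is no ∂_4, so H_3 = Z.

As a check, the Euler characteristic is 5 − 10 + 10 − 5 = 0, which agrees with 1 − 0 + 0 − 1 = 0.
(K is a triangulation of the 3-sphere S^3.)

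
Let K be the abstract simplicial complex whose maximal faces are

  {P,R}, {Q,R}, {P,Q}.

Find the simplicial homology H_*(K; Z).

Order the vertices as P < Q < R. Listing each simplex with vertices in this order, K has dimension 1 with simplices:

  0-simplices (3): P, Q, R
  1-simplices (3): PQ, PR, QR

so the chain groups are C_0 ≅ Z^3, C_1 ≅ Z^3.

∂_1: C_1 → C_0 is given by ∂[p,q] = [q] − [p]. For instance
  ∂PR = R − P.
The resulting 3×3 matrix has rank 2, and its Smith normal form has invariant factors (1,1).

Now H_k = ker ∂_k / im ∂_{k+1}, so:

  H_0: rank C_0 − rank ∂_1 = 3 − 2 = 1, and the invariant factors of ∂_1 are all 1, so H_0 = Z.
  H_1: rank ker ∂_1 − rank ∂_2 = (3 − 2) − 0 = 1, and there is no ∂_2, so H_1 = Z.

H_0 ≅ Z,  H_1 ≅ Z.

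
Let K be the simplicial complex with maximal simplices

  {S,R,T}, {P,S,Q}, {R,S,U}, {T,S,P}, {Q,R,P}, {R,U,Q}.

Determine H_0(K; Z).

Fix the vertex order P < Q < R < S < T < U and write every simplex with vertices in increasing order. Then dim K = 2 and the simplices of K are:

  0-simplices (6): P, Q, R, S, T, U
  1-simplices (12): PQ, PR, PS, PT, QR, QS, QU, RS, RT, RU, ST, SU
  2-simplices (6): PQR, PQS, PST, QRU, RST, RSU

giving chain groups C_0 ≅ Z^6, C_1 ≅ Z^12, C_2 ≅ Z^6.

∂_1: C_1 → C_0 maps an edge to its endpoints' difference, ∂[p,q] = q − p. For instance
  ∂RS = S − R.
As a 6×12 matrix over Z this has rank 5, with invariant factors (1,1,1,1,1).

Boundary ∂_2: C_2 → C_1 maps a triangle to the signed sum of its edges. For instance
  ∂RSU = SU − RU + RS,
  ∂PQR = QR − PR + PQ.
As a 12×6 matrix over Z this has rank 6, with invariant factors (1,1,1,1,1,1).

Reading off H_k = ker ∂_k / im ∂_{k+1}:

  H_0: rank C_0 − rank ∂_1 = 6 − 5 = 1, and the invariant factors of ∂_1 are all 1, so H_0 ≅ Z.

(K is a triangulation of the cylinder S^1 x I.)

H_0 ≅ Z.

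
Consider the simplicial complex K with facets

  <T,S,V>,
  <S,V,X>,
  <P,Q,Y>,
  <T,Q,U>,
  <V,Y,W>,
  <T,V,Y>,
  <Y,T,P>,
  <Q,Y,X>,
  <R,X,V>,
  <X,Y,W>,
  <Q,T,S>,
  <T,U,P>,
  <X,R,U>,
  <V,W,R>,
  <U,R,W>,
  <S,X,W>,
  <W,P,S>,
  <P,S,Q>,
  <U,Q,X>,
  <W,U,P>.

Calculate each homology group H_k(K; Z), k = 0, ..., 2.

Take the total order P < Q < R < S < T < U < V < W < X < Y on the vertex set. Then K (dimension 2) consists of the simplices:

  0-simplices (10): P, Q, R, S, T, U, V, W, X, Y
  1-simplices (30): PQ, PS, PT, PU, PW, PY, QS, QT, QU, QX, QY, RU, RV, RW, RX, ST, SV, SW, SX, TU, TV, TY, UW, UX, VW, VX, VY, WX, WY, XY
  2-simplices (20): PQS, PQY, PSW, PTU, PTY, PUW, QST, QTU, QUX, QXY, RUW, RUX, RVW, RVX, STV, SVX, SWX, TVY, VWY, WXY

Hence C_0 ≅ Z^10, C_1 ≅ Z^30, C_2 ≅ Z^20.

∂_1: C_1 → C_0 sends each edge [p,q] (with p < q) to q − p. For instance
  ∂QU = U − Q.
The resulting 10×30 matrix has rank 9, and its Smith normal form has invariant factors (1,1,1,1,1,1,1,1,1).

The boundary map ∂_2: C_2 → C_1 acts by ∂[p,q,r] = [q,r] − [p,r] + [p,q]. For instance
  ∂RVW = VW − RW + RV,
  ∂SVX = VX − SX + SV.
This gives a 30×20 integer matrix of rank 20; reducing to Smith normal form yields diagonal entries (1,1,1,1,1,1,1,1,1,1,1,1,1,1,1,1,1,1,1,2).

Computing H_k = (kernel of ∂_k) / (image of ∂_{k+1}):

  H_0: rank C_0 − rank ∂_1 = 10 − 9 = 1, and the invariant factors of ∂_1 are all 1, so H_0 ≅ Z.
  H_1: rank ker ∂_1 − rank ∂_2 = (30 − 9) − 20 = 1, and ∂_2 has invariant factor 2 > 1, so H_1 ≅ Z ⊕ Z/2Z.
  H_2: rank ker ∂_2 − rank ∂_3 = (20 − 20) − 0 = 0, and there is no ∂_3, so H_2 ≅ 0.

As a check, the Euler characteristic is 10 − 30 + 20 = 0, which agrees with 1 − 1 + 0 = 0.
(K is a triangulation of the Klein bottle.)

H_0 ≅ Z,  H_1 ≅ Z ⊕ Z/2Z,  H_2 = 0.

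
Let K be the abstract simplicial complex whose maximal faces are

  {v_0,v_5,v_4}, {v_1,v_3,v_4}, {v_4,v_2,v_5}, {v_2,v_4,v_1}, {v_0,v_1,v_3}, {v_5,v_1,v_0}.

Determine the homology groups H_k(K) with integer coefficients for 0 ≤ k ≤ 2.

Take the total order v_0 < v_1 < v_2 < v_3 < v_4 < v_5 on the vertex set. Then K (dimension 2) consists of the simplices:

  0-simplices (6): [v_0], [v_1], [v_2], [v_3], [v_4], [v_5]
  1-simplices (12): [v_0,v_1], [v_0,v_3], [v_0,v_4], [v_0,v_5], [v_1,v_2], [v_1,v_3], [v_1,v_4], [v_1,v_5], [v_2,v_4], [v_2,v_5], [v_3,v_4], [v_4,v_5]
  2-simplices (6): [v_0,v_1,v_3], [v_0,v_1,v_5], [v_0,v_4,v_5], [v_1,v_2,v_4], [v_1,v_3,v_4], [v_2,v_4,v_5]

giving chain groups C_0 ≅ Z^6, C_1 ≅ Z^12, C_2 ≅ Z^6.

Boundary ∂_1: C_1 → C_0 maps an edge to its endpoints' difference, ∂[p,q] = q − p. For instance
  ∂[v_0,v_1] = [v_1] − [v_0].
This gives a 6×12 integer matrix of rank 5; reducing to Smith normal form yields diagonal entries (1,1,1,1,1).

The boundary map ∂_2: C_2 → C_1 sends each 2-simplex [p,q,r] to [q,r] − [p,r] + [p,q]. For instance
  ∂[v_0,v_1,v_5] = [v_1,v_5] − [v_0,v_5] + [v_0,v_1],
  ∂[v_0,v_1,v_3] = [v_1,v_3] − [v_0,v_3] + [v_0,v_1].
The resulting 12×6 matrix has rank 6, and its Smith normal form has invariant factors (1,1,1,1,1,1).

From H_k ≅ ker(∂_k) / im(∂_{k+1}) we obtain:

  H_0: rank C_0 − rank ∂_1 = 6 − 5 = 1, and the invariant factors of ∂_1 are all 1, so H_0 = Z.
  H_1: rank ker ∂_1 − rank ∂_2 = (12 − 5) − 6 = 1, and the invariant factors of ∂_2 are all 1, so H_1 = Z.
  H_2: rank ker ∂_2 − rank ∂_3 = (6 − 6) − 0 = 0, and there is no ∂_3, so H_2 = 0.

H_0 = Z,  H_1 = Z,  H_2 = 0.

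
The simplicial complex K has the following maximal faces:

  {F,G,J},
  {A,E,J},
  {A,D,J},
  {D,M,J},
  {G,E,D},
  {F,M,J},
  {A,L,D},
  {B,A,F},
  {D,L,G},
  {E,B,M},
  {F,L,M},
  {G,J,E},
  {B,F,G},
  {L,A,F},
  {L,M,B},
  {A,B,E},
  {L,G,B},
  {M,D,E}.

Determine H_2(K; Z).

K has 9 vertices, 27 edges, 18 triangles.
rank ∂_2 = 18, rank ∂_3 = 0 ⇒ b_2 = 18 − 18 − 0 = 0. So H_2 = 0.

H_2 = 0.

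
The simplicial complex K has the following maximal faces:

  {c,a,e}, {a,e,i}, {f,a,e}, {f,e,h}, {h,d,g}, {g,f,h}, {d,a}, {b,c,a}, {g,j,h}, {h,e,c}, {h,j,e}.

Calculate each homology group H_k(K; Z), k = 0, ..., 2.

H_0 = Z,  H_1 = Z,  H_2 = 0.

Fix the vertex order a < b < c < d < e < f < g < h < i < j and write every simplex with vertices in increasing order. Then dim K = 2 and the simplices of K are:

  0-simplices (10): a, b, c, d, e, f, g, h, i, j
  1-simplices (20): ab, ac, ad, ae, af, ai, bc, ce, ch, dg, dh, ef, eh, ei, ej, fg, fh, gh, gj, hj
  2-simplices (10): abc, ace, aef, aei, ceh, dgh, efh, ehj, fgh, ghj

Hence C_0 ≅ Z^10, C_1 ≅ Z^20, C_2 ≅ Z^10.

Boundary ∂_1: C_1 → C_0 sends each edge [p,q] (with p < q) to q − p.
As a 10×20 matrix over Z this has rank 9, with invariant factors (1,1,1,1,1,1,1,1,1).

The boundary map ∂_2: C_2 → C_1 maps a triangle to the signed sum of its edges. For instance
  ∂aef = ef − af + ae,
  ∂dgh = gh − dh + dg.
This gives a 20×10 integer matrix of rank 10; reducing to Smith normal form yields diagonal entries (1,1,1,1,1,1,1,1,1,1).

Now H_k = ker ∂_k / im ∂_{k+1}, so:

  H_0: rank C_0 − rank ∂_1 = 10 − 9 = 1, and the invariant factors of ∂_1 are all 1, so H_0 = Z.
  H_1: rank ker ∂_1 − rank ∂_2 = (20 − 9) − 10 = 1, and the invariant factors of ∂_2 are all 1, so H_1 = Z.
  H_2: rank ker ∂_2 − rank ∂_3 = (10 − 10) − 0 = 0, and there is no ∂_3, so H_2 = 0.

As a check, the Euler characteristic is 10 − 20 + 10 = 0, which agrees with 1 − 1 + 0 = 0.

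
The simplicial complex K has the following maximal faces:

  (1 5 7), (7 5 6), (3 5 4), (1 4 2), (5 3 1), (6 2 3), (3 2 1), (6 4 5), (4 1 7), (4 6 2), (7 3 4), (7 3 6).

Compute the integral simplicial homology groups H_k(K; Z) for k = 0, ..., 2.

K has 7 vertices, 18 edges, 12 triangles.
rank ∂_0 = 0, rank ∂_1 = 6 ⇒ b_0 = 7 − 0 − 6 = 1; all invariant factors of ∂_1 are 1 so no torsion. So H_0 = Z.
rank ∂_1 = 6, rank ∂_2 = 12 ⇒ b_1 = 18 − 6 − 12 = 0; ∂_2 has invariant factor(s) [2] giving torsion. So H_1 = Z/2Z.
rank ∂_2 = 12, rank ∂_3 = 0 ⇒ b_2 = 12 − 12 − 0 = 0. So H_2 = 0.

H_0 = Z,  H_1 = Z/2Z,  H_2 = 0.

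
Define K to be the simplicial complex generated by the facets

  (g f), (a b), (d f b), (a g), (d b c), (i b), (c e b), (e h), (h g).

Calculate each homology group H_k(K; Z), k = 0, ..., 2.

We work with the vertex ordering a < b < c < d < e < f < g < h < i. The simplices of K, each written with vertices in increasing order, are:

  0-simplices (9): a, b, c, d, e, f, g, h, i
  1-simplices (13): ab, ag, bc, bd, be, bf, bi, cd, ce, df, eh, fg, gh
  2-simplices (3): bcd, bce, bdf

so the chain groups are C_0 ≅ Z^9, C_1 ≅ Z^13, C_2 ≅ Z^3.

The boundary map ∂_1: C_1 → C_0 maps an edge to its endpoints' difference, ∂[p,q] = q − p. For instance
  ∂bc = c − b.
The resulting 9×13 matrix has rank 8, and its Smith normal form has invariant factors (1,1,1,1,1,1,1,1).

The boundary map ∂_2: C_2 → C_1 sends each 2-simplex [p,q,r] to [q,r] − [p,r] + [p,q]. For instance
  ∂bce = ce − be + bc,
  ∂bdf = df − bf + bd.
The resulting 13×3 matrix has rank 3, and its Smith normal form has invariant factors (1,1,1).

From H_k ≅ ker(∂_k) / im(∂_{k+1}) we obtain:

  H_0: rank C_0 − rank ∂_1 = 9 − 8 = 1, and the invariant factors of ∂_1 are all 1, so H_0 = Z.
  H_1: rank ker ∂_1 − rank ∂_2 = (13 − 8) − 3 = 2, and the invariant factors of ∂_2 are all 1, so H_1 = Z^2.
  H_2: rank ker ∂_2 − rank ∂_3 = (3 − 3) − 0 = 0, and there is no ∂_3, so H_2 = 0.

H_0 = Z,  H_1 = Z^2,  H_2 = 0.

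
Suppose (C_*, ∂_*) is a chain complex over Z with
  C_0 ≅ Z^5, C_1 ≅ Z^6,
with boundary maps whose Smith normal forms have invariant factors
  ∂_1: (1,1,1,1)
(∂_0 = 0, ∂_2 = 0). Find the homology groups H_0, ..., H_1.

H_0 = Z,  H_1 = Z^2.

H_0: b_0 = 5 − 0 − 4 = 1; torsion from ∂_1 factors > 1: none. So H_0 = Z.
H_1: b_1 = 6 − 4 − 0 = 2; torsion from ∂_2 factors > 1: none. So H_1 = Z^2.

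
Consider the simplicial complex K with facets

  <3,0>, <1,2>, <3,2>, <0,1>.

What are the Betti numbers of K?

b_0 = 1, b_1 = 1.

K has 4 vertices, 4 edges.
rank ∂_0 = 0, rank ∂_1 = 3 ⇒ b_0 = 4 − 0 − 3 = 1; all invariant factors of ∂_1 are 1 so no torsion. So H_0 = Z.
rank ∂_1 = 3, rank ∂_2 = 0 ⇒ b_1 = 4 − 3 − 0 = 1. So H_1 = Z.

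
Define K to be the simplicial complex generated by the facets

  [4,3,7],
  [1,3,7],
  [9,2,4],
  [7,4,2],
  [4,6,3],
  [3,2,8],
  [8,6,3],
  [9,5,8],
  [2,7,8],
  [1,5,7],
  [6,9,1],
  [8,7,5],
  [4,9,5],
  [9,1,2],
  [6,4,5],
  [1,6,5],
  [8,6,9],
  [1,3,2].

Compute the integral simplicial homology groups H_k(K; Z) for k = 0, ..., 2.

K has 9 vertices, 27 edges, 18 triangles.
rank ∂_0 = 0, rank ∂_1 = 8 ⇒ b_0 = 9 − 0 − 8 = 1; all invariant factors of ∂_1 are 1 so no torsion. So H_0 = Z.
rank ∂_1 = 8, rank ∂_2 = 18 ⇒ b_1 = 27 − 8 − 18 = 1; ∂_2 has invariant factor(s) [2] giving torsion. So H_1 = Z ⊕ Z/2.
rank ∂_2 = 18, rank ∂_3 = 0 ⇒ b_2 = 18 − 18 − 0 = 0. So H_2 = 0.

H_0 = Z,  H_1 = Z ⊕ Z/2,  H_2 = 0.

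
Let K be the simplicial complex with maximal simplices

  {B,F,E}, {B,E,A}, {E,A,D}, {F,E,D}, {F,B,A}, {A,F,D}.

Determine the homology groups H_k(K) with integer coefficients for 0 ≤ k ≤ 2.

We work with the vertex ordering A < B < D < E < F. The simplices of K, each written with vertices in increasing order, are:

  0-simplices (5): A, B, D, E, F
  1-simplices (9): AB, AD, AE, AF, BE, BF, DE, DF, EF
  2-simplices (6): ABE, ABF, ADE, ADF, BEF, DEF

so the chain groups are C_0 ≅ Z^5, C_1 ≅ Z^9, C_2 ≅ Z^6.

Boundary ∂_1: C_1 → C_0 sends each edge [p,q] (with p < q) to q − p. For instance
  ∂BF = F − B.
The 5×9 boundary matrix has rank 4 and Smith normal form diag(1,1,1,1).

∂_2: C_2 → C_1 sends each 2-simplex [p,q,r] to [q,r] − [p,r] + [p,q]. For instance
  ∂BEF = EF − BF + BE,
  ∂ABE = BE − AE + AB.
The 9×6 boundary matrix has rank 5 and Smith normal form diag(1,1,1,1,1).

From H_k ≅ ker(∂_k) / im(∂_{k+1}) we obtain:

  H_0: rank C_0 − rank ∂_1 = 5 − 4 = 1, and the invariant factors of ∂_1 are all 1, so H_0 = Z.
  H_1: rank ker ∂_1 − rank ∂_2 = (9 − 4) − 5 = 0, and the invariant factors of ∂_2 are all 1, so H_1 = 0.
  H_2: rank ker ∂_2 − rank ∂_3 = (6 − 5) − 0 = 1, and there is no ∂_3, so H_2 = Z.

(K is a triangulation of the 2-sphere S^2.)

H_0 = Z,  H_1 = 0,  H_2 = Z.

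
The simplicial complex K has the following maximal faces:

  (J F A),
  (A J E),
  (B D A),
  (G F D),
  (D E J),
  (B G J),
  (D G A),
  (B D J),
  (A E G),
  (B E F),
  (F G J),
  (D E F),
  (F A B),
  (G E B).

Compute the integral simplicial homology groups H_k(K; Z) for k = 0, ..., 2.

H_0 = Z,  H_1 = Z^2,  H_2 = Z.

We work with the vertex ordering A < B < D < E < F < G < J. The simplices of K, each written with vertices in increasing order, are:

  0-simplices (7): A, B, D, E, F, G, J
  1-simplices (21): AB, AD, AE, AF, AG, AJ, BD, BE, BF, BG, BJ, DE, DF, DG, DJ, EF, EG, EJ, FG, FJ, GJ
  2-simplices (14): ABD, ABF, ADG, AEG, AEJ, AFJ, BDJ, BEF, BEG, BGJ, DEF, DEJ, DFG, FGJ

so the chain groups are C_0 ≅ Z^7, C_1 ≅ Z^21, C_2 ≅ Z^14.

∂_1: C_1 → C_0 maps an edge to its endpoints' difference, ∂[p,q] = q − p. For instance
  ∂FG = G − F.
This gives a 7×21 integer matrix of rank 6; reducing to Smith normal form yields diagonal entries (1,1,1,1,1,1).

Boundary ∂_2: C_2 → C_1 sends each 2-simplex [p,q,r] to [q,r] − [p,r] + [p,q]. For instance
  ∂BEF = EF − BF + BE,
  ∂BEG = EG − BG + BE.
As a 21×14 matrix over Z this has rank 13, with invariant factors (1,1,1,1,1,1,1,1,1,1,1,1,1).

From H_k ≅ ker(∂_k) / im(∂_{k+1}) we obtain:

  H_0: rank C_0 − rank ∂_1 = 7 − 6 = 1, and the invariant factors of ∂_1 are all 1, so H_0 = Z.
  H_1: rank ker ∂_1 − rank ∂_2 = (21 − 6) − 13 = 2, and the invariant factors of ∂_2 are all 1, so H_1 = Z^2.
  H_2: rank ker ∂_2 − rank ∂_3 = (14 − 13) − 0 = 1, and there is no ∂_3, so H_2 = Z.

As a check, the Euler characteristic is 7 − 21 + 14 = 0, which agrees with 1 − 2 + 1 = 0.
(K is a triangulation of the torus T^2.)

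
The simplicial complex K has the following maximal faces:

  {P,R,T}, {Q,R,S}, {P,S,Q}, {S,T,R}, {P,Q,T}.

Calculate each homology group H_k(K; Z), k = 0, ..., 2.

H_0 ≅ Z,  H_1 ≅ Z,  H_2 = 0.

Take the total order P < Q < R < S < T on the vertex set. Then K (dimension 2) consists of the simplices:

  0-simplices (5): P, Q, R, S, T
  1-simplices (10): PQ, PR, PS, PT, QR, QS, QT, RS, RT, ST
  2-simplices (5): PQS, PQT, PRT, QRS, RST

giving chain groups C_0 ≅ Z^5, C_1 ≅ Z^10, C_2 ≅ Z^5.

∂_1: C_1 → C_0 is given by ∂[p,q] = [q] − [p].
The resulting 5×10 matrix has rank 4, and its Smith normal form has invariant factors (1,1,1,1).

Boundary ∂_2: C_2 → C_1 maps a triangle to the signed sum of its edges. For instance
  ∂PQT = QT − PT + PQ,
  ∂PQS = QS − PS + PQ.
The 10×5 boundary matrix has rank 5 and Smith normal form diag(1,1,1,1,1).

From H_k ≅ ker(∂_k) / im(∂_{k+1}) we obtain:

  H_0: rank C_0 − rank ∂_1 = 5 − 4 = 1, and the invariant factors of ∂_1 are all 1, so H_0 ≅ Z.
  H_1: rank ker ∂_1 − rank ∂_2 = (10 − 4) − 5 = 1, and the invariant factors of ∂_2 are all 1, so H_1 ≅ Z.
  H_2: rank ker ∂_2 − rank ∂_3 = (5 − 5) − 0 = 0, and there is no ∂_3, so H_2 ≅ 0.

As a check, the Euler characteristic is 5 − 10 + 5 = 0, which agrees with 1 − 1 + 0 = 0.
(K is a triangulation of the Möbius band.)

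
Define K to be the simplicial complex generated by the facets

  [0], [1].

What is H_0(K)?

H_0 = Z^2.

K has 2 vertices.
rank ∂_0 = 0, rank ∂_1 = 0 ⇒ b_0 = 2 − 0 − 0 = 2. So H_0 = Z^2.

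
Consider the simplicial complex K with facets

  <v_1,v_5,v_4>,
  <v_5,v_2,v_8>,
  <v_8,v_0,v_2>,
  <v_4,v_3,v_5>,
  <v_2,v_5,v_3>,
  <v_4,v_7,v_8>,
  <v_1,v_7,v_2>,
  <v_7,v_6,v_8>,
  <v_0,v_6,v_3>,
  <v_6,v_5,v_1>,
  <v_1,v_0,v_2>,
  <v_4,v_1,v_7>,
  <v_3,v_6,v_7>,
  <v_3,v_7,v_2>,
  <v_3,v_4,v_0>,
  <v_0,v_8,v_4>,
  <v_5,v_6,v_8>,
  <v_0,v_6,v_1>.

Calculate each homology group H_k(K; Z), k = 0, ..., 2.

We work with the vertex ordering v_0 < v_1 < v_2 < v_3 < v_4 < v_5 < v_6 < v_7 < v_8. The simplices of K, each written with vertices in increasing order, are:

  0-simplices (9): [v_0], [v_1], [v_2], [v_3], [v_4], [v_5], [v_6], [v_7], [v_8]
  1-simplices (27): (27 of them)
  2-simplices (18): (18 of them)

Hence C_0 ≅ Z^9, C_1 ≅ Z^27, C_2 ≅ Z^18.

Boundary ∂_1: C_1 → C_0 sends each edge [p,q] (with p < q) to q − p. For instance
  ∂[v_7,v_8] = [v_8] − [v_7].
The resulting 9×27 matrix has rank 8, and its Smith normal form has invariant factors (1,1,1,1,1,1,1,1).

The boundary map ∂_2: C_2 → C_1 acts by ∂[p,q,r] = [q,r] − [p,r] + [p,q]. For instance
  ∂[v_0,v_4,v_8] = [v_4,v_8] − [v_0,v_8] + [v_0,v_4],
  ∂[v_1,v_4,v_7] = [v_4,v_7] − [v_1,v_7] + [v_1,v_4].
As a 27×18 matrix over Z this has rank 17, with invariant factors (1,1,1,1,1,1,1,1,1,1,1,1,1,1,1,1,1).

Reading off H_k = ker ∂_k / im ∂_{k+1}:

  H_0: rank C_0 − rank ∂_1 = 9 − 8 = 1, and the invariant factors of ∂_1 are all 1, so H_0 = Z.
  H_1: rank ker ∂_1 − rank ∂_2 = (27 − 8) − 17 = 2, and the invariant factors of ∂_2 are all 1, so H_1 = Z^2.
  H_2: rank ker ∂_2 − rank ∂_3 = (18 − 17) − 0 = 1, and there is no ∂_3, so H_2 = Z.

As a check, the Euler characteristic is 9 − 27 + 18 = 0, which agrees with 1 − 2 + 1 = 0.
(K is a triangulation of the torus T^2.)

H_0 ≅ Z,  H_1 ≅ Z^2,  H_2 ≅ Z.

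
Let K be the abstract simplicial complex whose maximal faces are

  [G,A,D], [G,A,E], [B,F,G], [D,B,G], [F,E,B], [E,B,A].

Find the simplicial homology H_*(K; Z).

H_0 = Z,  H_1 = Z,  H_2 = 0.

K has 6 vertices, 12 edges, 6 triangles.
rank ∂_0 = 0, rank ∂_1 = 5 ⇒ b_0 = 6 − 0 − 5 = 1; all invariant factors of ∂_1 are 1 so no torsion. So H_0 ≅ Z.
rank ∂_1 = 5, rank ∂_2 = 6 ⇒ b_1 = 12 − 5 − 6 = 1; all invariant factors of ∂_2 are 1 so no torsion. So H_1 ≅ Z.
rank ∂_2 = 6, rank ∂_3 = 0 ⇒ b_2 = 6 − 6 − 0 = 0. So H_2 ≅ 0.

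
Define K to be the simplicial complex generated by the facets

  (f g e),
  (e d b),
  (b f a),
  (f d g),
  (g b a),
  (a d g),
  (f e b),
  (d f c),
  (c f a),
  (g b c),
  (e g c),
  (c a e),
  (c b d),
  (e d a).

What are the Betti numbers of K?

K has 7 vertices, 21 edges, 14 triangles.
rank ∂_0 = 0, rank ∂_1 = 6 ⇒ b_0 = 7 − 0 − 6 = 1; all invariant factors of ∂_1 are 1 so no torsion. So H_0 = Z.
rank ∂_1 = 6, rank ∂_2 = 13 ⇒ b_1 = 21 − 6 − 13 = 2; all invariant factors of ∂_2 are 1 so no torsion. So H_1 = Z^2.
rank ∂_2 = 13, rank ∂_3 = 0 ⇒ b_2 = 14 − 13 − 0 = 1. So H_2 = Z.

b_0 = 1, b_1 = 2, b_2 = 1.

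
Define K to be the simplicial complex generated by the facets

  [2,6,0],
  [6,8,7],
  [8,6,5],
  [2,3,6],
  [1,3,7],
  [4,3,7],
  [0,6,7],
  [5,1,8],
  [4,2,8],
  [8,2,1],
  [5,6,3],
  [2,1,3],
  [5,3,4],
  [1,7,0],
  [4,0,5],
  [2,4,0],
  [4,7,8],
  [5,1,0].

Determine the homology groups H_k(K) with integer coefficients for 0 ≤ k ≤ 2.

Fix the vertex order 0 < 1 < 2 < 3 < 4 < 5 < 6 < 7 < 8 and write every simplex with vertices in increasing order. Then dim K = 2 and the simplices of K are:

  0-simplices (9): [0], [1], [2], [3], [4], [5], [6], [7], [8]
  1-simplices (27): (27 of them)
  2-simplices (18): [0,1,5], [0,1,7], [0,2,4], [0,2,6], [0,4,5], [0,6,7], [1,2,3], [1,2,8], [1,3,7], [1,5,8], [2,3,6], [2,4,8], [3,4,5], [3,4,7], [3,5,6], [4,7,8], [5,6,8], [6,7,8]

so the chain groups are C_0 ≅ Z^9, C_1 ≅ Z^27, C_2 ≅ Z^18.

Boundary ∂_1: C_1 → C_0 sends each edge [p,q] (with p < q) to q − p.
The resulting 9×27 matrix has rank 8, and its Smith normal form has invariant factors (1,1,1,1,1,1,1,1).

The boundary map ∂_2: C_2 → C_1 sends each 2-simplex [p,q,r] to [q,r] − [p,r] + [p,q]. For instance
  ∂[3,4,5] = [4,5] − [3,5] + [3,4],
  ∂[0,6,7] = [6,7] − [0,7] + [0,6].
This gives a 27×18 integer matrix of rank 17; reducing to Smith normal form yields diagonal entries (1,1,1,1,1,1,1,1,1,1,1,1,1,1,1,1,1).

Computing H_k = (kernel of ∂_k) / (image of ∂_{k+1}):

  H_0: rank C_0 − rank ∂_1 = 9 − 8 = 1, and the invariant factors of ∂_1 are all 1, so H_0 ≅ Z.
  H_1: rank ker ∂_1 − rank ∂_2 = (27 − 8) − 17 = 2, and the invariant factors of ∂_2 are all 1, so H_1 ≅ Z^2.
  H_2: rank ker ∂_2 − rank ∂_3 = (18 − 17) − 0 = 1, and there is no ∂_3, so H_2 ≅ Z.

H_0 ≅ Z,  H_1 ≅ Z^2,  H_2 ≅ Z.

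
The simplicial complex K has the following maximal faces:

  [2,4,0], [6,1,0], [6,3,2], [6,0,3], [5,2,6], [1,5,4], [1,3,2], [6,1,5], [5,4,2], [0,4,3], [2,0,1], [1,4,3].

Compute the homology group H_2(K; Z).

K has 7 vertices, 18 edges, 12 triangles.
rank ∂_2 = 12, rank ∂_3 = 0 ⇒ b_2 = 12 − 12 − 0 = 0. So H_2 = 0.

H_2 = 0.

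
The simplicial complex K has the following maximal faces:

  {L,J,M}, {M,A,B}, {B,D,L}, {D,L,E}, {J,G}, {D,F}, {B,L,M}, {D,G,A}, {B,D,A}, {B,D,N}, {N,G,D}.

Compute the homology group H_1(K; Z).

H_1 = Z.

Fix the vertex order A < B < D < E < F < G < J < L < M < N and write every simplex with vertices in increasing order. Then dim K = 2 and the simplices of K are:

  0-simplices (10): A, B, D, E, F, G, J, L, M, N
  1-simplices (19): AB, AD, AG, AM, BD, BL, BM, BN, DE, DF, DG, DL, DN, EL, GJ, GN, JL, JM, LM
  2-simplices (9): ABD, ABM, ADG, BDL, BDN, BLM, DEL, DGN, JLM

giving chain groups C_0 ≅ Z^10, C_1 ≅ Z^19, C_2 ≅ Z^9.

The boundary map ∂_1: C_1 → C_0 is given by ∂[p,q] = [q] − [p]. For instance
  ∂DF = F − D.
This gives a 10×19 integer matrix of rank 9; reducing to Smith normal form yields diagonal entries (1,1,1,1,1,1,1,1,1).

∂_2: C_2 → C_1 acts by ∂[p,q,r] = [q,r] − [p,r] + [p,q]. For instance
  ∂ABD = BD − AD + AB,
  ∂ADG = DG − AG + AD.
The resulting 19×9 matrix has rank 9, and its Smith normal form has invariant factors (1,1,1,1,1,1,1,1,1).

From H_k ≅ ker(∂_k) / im(∂_{k+1}) we obtain:

  H_1: rank ker ∂_1 − rank ∂_2 = (19 − 9) − 9 = 1, and the invariant factors of ∂_2 are all 1, so H_1 ≅ Z.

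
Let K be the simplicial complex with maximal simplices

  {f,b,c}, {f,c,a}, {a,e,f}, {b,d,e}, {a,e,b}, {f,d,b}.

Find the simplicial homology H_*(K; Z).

Order the vertices as a < b < c < d < e < f. Listing each simplex with vertices in this order, K has dimension 2 with simplices:

  0-simplices (6): a, b, c, d, e, f
  1-simplices (12): ab, ac, ae, af, bc, bd, be, bf, cf, de, df, ef
  2-simplices (6): abe, acf, aef, bcf, bde, bdf

so the chain groups are C_0 ≅ Z^6, C_1 ≅ Z^12, C_2 ≅ Z^6.

∂_1: C_1 → C_0 sends each edge [p,q] (with p < q) to q − p.
This gives a 6×12 integer matrix of rank 5; reducing to Smith normal form yields diagonal entries (1,1,1,1,1).

The boundary map ∂_2: C_2 → C_1 sends each 2-simplex [p,q,r] to [q,r] − [p,r] + [p,q]. For instance
  ∂bcf = cf − bf + bc,
  ∂abe = be − ae + ab.
The resulting 12×6 matrix has rank 6, and its Smith normal form has invariant factors (1,1,1,1,1,1).

Now H_k = ker ∂_k / im ∂_{k+1}, so:

  H_0: rank C_0 − rank ∂_1 = 6 − 5 = 1, and the invariant factors of ∂_1 are all 1, so H_0 ≅ Z.
  H_1: rank ker ∂_1 − rank ∂_2 = (12 − 5) − 6 = 1, and the invariant factors of ∂_2 are all 1, so H_1 ≅ Z.
  H_2: rank ker ∂_2 − rank ∂_3 = (6 − 6) − 0 = 0, and there is no ∂_3, so H_2 ≅ 0.

H_0 = Z,  H_1 = Z,  H_2 = 0.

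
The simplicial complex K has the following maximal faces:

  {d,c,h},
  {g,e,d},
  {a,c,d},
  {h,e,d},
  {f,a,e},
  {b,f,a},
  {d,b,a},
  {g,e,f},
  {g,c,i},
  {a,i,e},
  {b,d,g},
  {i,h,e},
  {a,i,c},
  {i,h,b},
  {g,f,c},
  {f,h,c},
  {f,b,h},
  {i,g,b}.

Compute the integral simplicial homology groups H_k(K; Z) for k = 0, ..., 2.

Order the vertices as a < b < c < d < e < f < g < h < i. Listing each simplex with vertices in this order, K has dimension 2 with simplices:

  0-simplices (9): a, b, c, d, e, f, g, h, i
  1-simplices (27): ab, ac, ad, ae, af, ai, bd, bf, bg, bh, bi, cd, cf, cg, ch, ci, de, dg, dh, ef, eg, eh, ei, fg, fh, gi, hi
  2-simplices (18): abd, abf, acd, aci, aef, aei, bdg, bfh, bgi, bhi, cdh, cfg, cfh, cgi, deg, deh, efg, ehi

Hence C_0 ≅ Z^9, C_1 ≅ Z^27, C_2 ≅ Z^18.

The boundary map ∂_1: C_1 → C_0 sends each edge [p,q] (with p < q) to q − p.
The 9×27 boundary matrix has rank 8 and Smith normal form diag(1,1,1,1,1,1,1,1).

Boundary ∂_2: C_2 → C_1 maps a triangle to the signed sum of its edges. For instance
  ∂aci = ci − ai + ac,
  ∂acd = cd − ad + ac.
The 27×18 boundary matrix has rank 17 and Smith normal form diag(1,1,1,1,1,1,1,1,1,1,1,1,1,1,1,1,1).

Reading off H_k = ker ∂_k / im ∂_{k+1}:

  H_0: rank C_0 − rank ∂_1 = 9 − 8 = 1, and the invariant factors of ∂_1 are all 1, so H_0 ≅ Z.
  H_1: rank ker ∂_1 − rank ∂_2 = (27 − 8) − 17 = 2, and the invariant factors of ∂_2 are all 1, so H_1 ≅ Z^2.
  H_2: rank ker ∂_2 − rank ∂_3 = (18 − 17) − 0 = 1, and there is no ∂_3, so H_2 ≅ Z.

As a check, the Euler characteristic is 9 − 27 + 18 = 0, which agrees with 1 − 2 + 1 = 0.
(K is a triangulation of the torus T^2.)

H_0 = Z,  H_1 = Z^2,  H_2 = Z.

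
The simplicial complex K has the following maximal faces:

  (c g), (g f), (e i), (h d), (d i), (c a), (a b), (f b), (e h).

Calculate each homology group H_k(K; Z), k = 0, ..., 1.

Take the total order a < b < c < d < e < f < g < h < i on the vertex set. Then K (dimension 1) consists of the simplices:

  0-simplices (9): a, b, c, d, e, f, g, h, i
  1-simplices (9): ab, ac, bf, cg, dh, di, eh, ei, fg

Hence C_0 ≅ Z^9, C_1 ≅ Z^9.

The boundary map ∂_1: C_1 → C_0 maps an edge to its endpoints' difference, ∂[p,q] = q − p. For instance
  ∂ac = c − a.
This gives a 9×9 integer matrix of rank 7; reducing to Smith normal form yields diagonal entries (1,1,1,1,1,1,1).

Now H_k = ker ∂_k / im ∂_{k+1}, so:

  H_0: rank C_0 − rank ∂_1 = 9 − 7 = 2, and the invariant factors of ∂_1 are all 1, so H_0 ≅ Z^2.
  H_1: rank ker ∂_1 − rank ∂_2 = (9 − 7) − 0 = 2, and there is no ∂_2, so H_1 ≅ Z^2.

As a check, the Euler characteristic is 9 − 9 = 0, which agrees with 2 − 2 = 0.

H_0 = Z^2,  H_1 = Z^2.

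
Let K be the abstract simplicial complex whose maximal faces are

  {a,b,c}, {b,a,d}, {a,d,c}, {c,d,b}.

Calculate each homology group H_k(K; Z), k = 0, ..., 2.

Take the total order a < b < c < d on the vertex set. Then K (dimension 2) consists of the simplices:

  0-simplices (4): a, b, c, d
  1-simplices (6): ab, ac, ad, bc, bd, cd
  2-simplices (4): abc, abd, acd, bcd

giving chain groups C_0 ≅ Z^4, C_1 ≅ Z^6, C_2 ≅ Z^4.

∂_1: C_1 → C_0 sends each edge [p,q] (with p < q) to q − p.
As a 4×6 matrix over Z this has rank 3, with invariant factors (1,1,1).

∂_2: C_2 → C_1 sends each 2-simplex [p,q,r] to [q,r] − [p,r] + [p,q]. For instance
  ∂abc = bc − ac + ab,
  ∂bcd = cd − bd + bc.
This gives a 6×4 integer matrix of rank 3; reducing to Smith normal form yields diagonal entries (1,1,1).

Computing H_k = (kernel of ∂_k) / (image of ∂_{k+1}):

  H_0: rank C_0 − rank ∂_1 = 4 − 3 = 1, and the invariant factors of ∂_1 are all 1, so H_0 = Z.
  H_1: rank ker ∂_1 − rank ∂_2 = (6 − 3) − 3 = 0, and the invariant factors of ∂_2 are all 1, so H_1 = 0.
  H_2: rank ker ∂_2 − rank ∂_3 = (4 − 3) − 0 = 1, and there is no ∂_3, so H_2 = Z.

H_0 = Z,  H_1 = 0,  H_2 = Z.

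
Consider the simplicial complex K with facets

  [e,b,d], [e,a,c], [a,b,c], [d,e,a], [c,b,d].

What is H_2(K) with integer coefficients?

We work with the vertex ordering a < b < c < d < e. The simplices of K, each written with vertices in increasing order, are:

  0-simplices (5): a, b, c, d, e
  1-simplices (10): ab, ac, ad, ae, bc, bd, be, cd, ce, de
  2-simplices (5): abc, ace, ade, bcd, bde

Hence C_0 ≅ Z^5, C_1 ≅ Z^10, C_2 ≅ Z^5.

∂_1: C_1 → C_0 is given by ∂[p,q] = [q] − [p]. For instance
  ∂cd = d − c.
This gives a 5×10 integer matrix of rank 4; reducing to Smith normal form yields diagonal entries (1,1,1,1).

Boundary ∂_2: C_2 → C_1 maps a triangle to the signed sum of its edges. For instance
  ∂abc = bc − ac + ab,
  ∂ade = de − ae + ad.
The resulting 10×5 matrix has rank 5, and its Smith normal form has invariant factors (1,1,1,1,1).

Computing H_k = (kernel of ∂_k) / (image of ∂_{k+1}):

  H_2: rank ker ∂_2 − rank ∂_3 = (5 − 5) − 0 = 0, and there is no ∂_3, so H_2 = 0.

H_2 = 0.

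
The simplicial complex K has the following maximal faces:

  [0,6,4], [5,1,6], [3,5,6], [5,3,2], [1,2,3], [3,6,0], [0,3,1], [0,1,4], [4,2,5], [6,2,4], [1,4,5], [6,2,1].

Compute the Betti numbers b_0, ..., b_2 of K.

Take the total order 0 < 1 < 2 < 3 < 4 < 5 < 6 on the vertex set. Then K (dimension 2) consists of the simplices:

  0-simplices (7): [0], [1], [2], [3], [4], [5], [6]
  1-simplices (18): [0,1], [0,3], [0,4], [0,6], [1,2], [1,3], [1,4], [1,5], [1,6], [2,3], [2,4], [2,5], [2,6], [3,5], [3,6], [4,5], [4,6], [5,6]
  2-simplices (12): [0,1,3], [0,1,4], [0,3,6], [0,4,6], [1,2,3], [1,2,6], [1,4,5], [1,5,6], [2,3,5], [2,4,5], [2,4,6], [3,5,6]

Hence C_0 ≅ Z^7, C_1 ≅ Z^18, C_2 ≅ Z^12.

∂_1: C_1 → C_0 is given by ∂[p,q] = [q] − [p].
The resulting 7×18 matrix has rank 6, and its Smith normal form has invariant factors (1,1,1,1,1,1).

∂_2: C_2 → C_1 acts by ∂[p,q,r] = [q,r] − [p,r] + [p,q]. For instance
  ∂[1,2,3] = [2,3] − [1,3] + [1,2],
  ∂[1,5,6] = [5,6] − [1,6] + [1,5].
The resulting 18×12 matrix has rank 12, and its Smith normal form has invariant factors (1,1,1,1,1,1,1,1,1,1,1,2).

Computing H_k = (kernel of ∂_k) / (image of ∂_{k+1}):

  H_0: rank C_0 − rank ∂_1 = 7 − 6 = 1, and the invariant factors of ∂_1 are all 1, so H_0 = Z.
  H_1: rank ker ∂_1 − rank ∂_2 = (18 − 6) − 12 = 0, and ∂_2 has invariant factor 2 > 1, so H_1 = Z/2.
  H_2: rank ker ∂_2 − rank ∂_3 = (12 − 12) − 0 = 0, and there is no ∂_3, so H_2 = 0.

Hence the Betti numbers are b_0 = 1, b_1 = 0, b_2 = 0.

b_0 = 1, b_1 = 0, b_2 = 0.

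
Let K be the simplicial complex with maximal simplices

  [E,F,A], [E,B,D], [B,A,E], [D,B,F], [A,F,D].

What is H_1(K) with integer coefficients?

Fix the vertex order A < B < D < E < F and write every simplex with vertices in increasing order. Then dim K = 2 and the simplices of K are:

  0-simplices (5): A, B, D, E, F
  1-simplices (10): AB, AD, AE, AF, BD, BE, BF, DE, DF, EF
  2-simplices (5): ABE, ADF, AEF, BDE, BDF

so the chain groups are C_0 ≅ Z^5, C_1 ≅ Z^10, C_2 ≅ Z^5.

∂_1: C_1 → C_0 maps an edge to its endpoints' difference, ∂[p,q] = q − p.
As a 5×10 matrix over Z this has rank 4, with invariant factors (1,1,1,1).

∂_2: C_2 → C_1 acts by ∂[p,q,r] = [q,r] − [p,r] + [p,q]. For instance
  ∂ABE = BE − AE + AB,
  ∂AEF = EF − AF + AE.
As a 10×5 matrix over Z this has rank 5, with invariant factors (1,1,1,1,1).

Now H_k = ker ∂_k / im ∂_{k+1}, so:

  H_1: rank ker ∂_1 − rank ∂_2 = (10 − 4) − 5 = 1, and the invariant factors of ∂_2 are all 1, so H_1 ≅ Z.

(K is a triangulation of the Möbius band.)

H_1 = Z.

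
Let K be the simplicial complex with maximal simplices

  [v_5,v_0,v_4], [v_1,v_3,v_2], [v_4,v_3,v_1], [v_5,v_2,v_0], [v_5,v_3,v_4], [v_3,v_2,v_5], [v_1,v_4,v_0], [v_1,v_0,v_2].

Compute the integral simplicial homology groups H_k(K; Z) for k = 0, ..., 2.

We work with the vertex ordering v_0 < v_1 < v_2 < v_3 < v_4 < v_5. The simplices of K, each written with vertices in increasing order, are:

  0-simplices (6): [v_0], [v_1], [v_2], [v_3], [v_4], [v_5]
  1-simplices (12): [v_0,v_1], [v_0,v_2], [v_0,v_4], [v_0,v_5], [v_1,v_2], [v_1,v_3], [v_1,v_4], [v_2,v_3], [v_2,v_5], [v_3,v_4], [v_3,v_5], [v_4,v_5]
  2-simplices (8): [v_0,v_1,v_2], [v_0,v_1,v_4], [v_0,v_2,v_5], [v_0,v_4,v_5], [v_1,v_2,v_3], [v_1,v_3,v_4], [v_2,v_3,v_5], [v_3,v_4,v_5]

so the chain groups are C_0 ≅ Z^6, C_1 ≅ Z^12, C_2 ≅ Z^8.

The boundary map ∂_1: C_1 → C_0 maps an edge to its endpoints' difference, ∂[p,q] = q − p. For instance
  ∂[v_1,v_3] = [v_3] − [v_1].
This gives a 6×12 integer matrix of rank 5; reducing to Smith normal form yields diagonal entries (1,1,1,1,1).

Boundary ∂_2: C_2 → C_1 sends each 2-simplex [p,q,r] to [q,r] − [p,r] + [p,q]. For instance
  ∂[v_0,v_1,v_4] = [v_1,v_4] − [v_0,v_4] + [v_0,v_1],
  ∂[v_0,v_1,v_2] = [v_1,v_2] − [v_0,v_2] + [v_0,v_1].
The 12×8 boundary matrix has rank 7 and Smith normal form diag(1,1,1,1,1,1,1).

Reading off H_k = ker ∂_k / im ∂_{k+1}:

  H_0: rank C_0 − rank ∂_1 = 6 − 5 = 1, and the invariant factors of ∂_1 are all 1, so H_0 ≅ Z.
  H_1: rank ker ∂_1 − rank ∂_2 = (12 − 5) − 7 = 0, and the invariant factors of ∂_2 are all 1, so H_1 ≅ 0.
  H_2: rank ker ∂_2 − rank ∂_3 = (8 − 7) − 0 = 1, and there is no ∂_3, so H_2 ≅ Z.

H_0 ≅ Z,  H_1 = 0,  H_2 ≅ Z.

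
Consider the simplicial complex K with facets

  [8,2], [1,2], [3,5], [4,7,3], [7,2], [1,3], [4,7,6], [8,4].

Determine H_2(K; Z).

Fix the vertex order 1 < 2 < 3 < 4 < 5 < 6 < 7 < 8 and write every simplex with vertices in increasing order. Then dim K = 2 and the simplices of K are:

  0-simplices (8): [1], [2], [3], [4], [5], [6], [7], [8]
  1-simplices (11): [1,2], [1,3], [2,7], [2,8], [3,4], [3,5], [3,7], [4,6], [4,7], [4,8], [6,7]
  2-simplices (2): [3,4,7], [4,6,7]

so the chain groups are C_0 ≅ Z^8, C_1 ≅ Z^11, C_2 ≅ Z^2.

Boundary ∂_1: C_1 → C_0 sends each edge [p,q] (with p < q) to q − p.
As a 8×11 matrix over Z this has rank 7, with invariant factors (1,1,1,1,1,1,1).

The boundary map ∂_2: C_2 → C_1 acts by ∂[p,q,r] = [q,r] − [p,r] + [p,q]. For instance
  ∂[3,4,7] = [4,7] − [3,7] + [3,4],
  ∂[4,6,7] = [6,7] − [4,7] + [4,6].
This gives a 11×2 integer matrix of rank 2; reducing to Smith normal form yields diagonal entries (1,1).

From H_k ≅ ker(∂_k) / im(∂_{k+1}) we obtain:

  H_2: rank ker ∂_2 − rank ∂_3 = (2 − 2) − 0 = 0, and there is no ∂_3, so H_2 = 0.

H_2 = 0.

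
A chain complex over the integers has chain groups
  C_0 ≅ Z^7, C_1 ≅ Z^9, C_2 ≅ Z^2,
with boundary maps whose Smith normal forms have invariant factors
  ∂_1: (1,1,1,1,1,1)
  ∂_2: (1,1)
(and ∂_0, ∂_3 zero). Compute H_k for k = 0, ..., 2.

H_0 = Z,  H_1 = Z,  H_2 = 0.

H_0: b_0 = 7 − 0 − 6 = 1; torsion from ∂_1 factors > 1: none. So H_0 = Z.
H_1: b_1 = 9 − 6 − 2 = 1; torsion from ∂_2 factors > 1: none. So H_1 = Z.
H_2: b_2 = 2 − 2 − 0 = 0; torsion from ∂_3 factors > 1: none. So H_2 = 0.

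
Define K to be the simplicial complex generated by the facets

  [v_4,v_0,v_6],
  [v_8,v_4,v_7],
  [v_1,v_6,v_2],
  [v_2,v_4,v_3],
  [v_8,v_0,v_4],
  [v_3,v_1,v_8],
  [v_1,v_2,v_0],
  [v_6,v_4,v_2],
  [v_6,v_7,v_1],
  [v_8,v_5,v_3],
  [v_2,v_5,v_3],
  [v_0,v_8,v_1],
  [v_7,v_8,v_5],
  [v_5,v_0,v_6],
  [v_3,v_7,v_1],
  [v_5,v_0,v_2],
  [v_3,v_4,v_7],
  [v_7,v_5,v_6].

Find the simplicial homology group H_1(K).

H_1 ≅ Z ⊕ Z/2Z.

Order the vertices as v_0 < v_1 < v_2 < v_3 < v_4 < v_5 < v_6 < v_7 < v_8. Listing each simplex with vertices in this order, K has dimension 2 with simplices:

  0-simplices (9): [v_0], [v_1], [v_2], [v_3], [v_4], [v_5], [v_6], [v_7], [v_8]
  1-simplices (27): (27 of them)
  2-simplices (18): (18 of them)

Hence C_0 ≅ Z^9, C_1 ≅ Z^27, C_2 ≅ Z^18.

∂_1: C_1 → C_0 maps an edge to its endpoints' difference, ∂[p,q] = q − p. For instance
  ∂[v_2,v_6] = [v_6] − [v_2].
The 9×27 boundary matrix has rank 8 and Smith normal form diag(1,1,1,1,1,1,1,1).

Boundary ∂_2: C_2 → C_1 sends each 2-simplex [p,q,r] to [q,r] − [p,r] + [p,q]. For instance
  ∂[v_3,v_5,v_8] = [v_5,v_8] − [v_3,v_8] + [v_3,v_5],
  ∂[v_2,v_3,v_4] = [v_3,v_4] − [v_2,v_4] + [v_2,v_3].
As a 27×18 matrix over Z this has rank 18, with invariant factors (1,1,1,1,1,1,1,1,1,1,1,1,1,1,1,1,1,2).

Reading off H_k = ker ∂_k / im ∂_{k+1}:

  H_1: rank ker ∂_1 − rank ∂_2 = (27 − 8) − 18 = 1, and ∂_2 has invariant factor 2 > 1, so H_1 = Z ⊕ Z/2Z.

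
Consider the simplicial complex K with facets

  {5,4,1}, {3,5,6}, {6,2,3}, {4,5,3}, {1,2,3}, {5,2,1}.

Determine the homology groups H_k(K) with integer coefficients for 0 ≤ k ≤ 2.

Order the vertices as 1 < 2 < 3 < 4 < 5 < 6. Listing each simplex with vertices in this order, K has dimension 2 with simplices:

  0-simplices (6): [1], [2], [3], [4], [5], [6]
  1-simplices (12): [1,2], [1,3], [1,4], [1,5], [2,3], [2,5], [2,6], [3,4], [3,5], [3,6], [4,5], [5,6]
  2-simplices (6): [1,2,3], [1,2,5], [1,4,5], [2,3,6], [3,4,5], [3,5,6]

so the chain groups are C_0 ≅ Z^6, C_1 ≅ Z^12, C_2 ≅ Z^6.

Boundary ∂_1: C_1 → C_0 maps an edge to its endpoints' difference, ∂[p,q] = q − p. For instance
  ∂[3,4] = [4] − [3].
As a 6×12 matrix over Z this has rank 5, with invariant factors (1,1,1,1,1).

Boundary ∂_2: C_2 → C_1 maps a triangle to the signed sum of its edges. For instance
  ∂[3,4,5] = [4,5] − [3,5] + [3,4],
  ∂[2,3,6] = [3,6] − [2,6] + [2,3].
The 12×6 boundary matrix has rank 6 and Smith normal form diag(1,1,1,1,1,1).

Computing H_k = (kernel of ∂_k) / (image of ∂_{k+1}):

  H_0: rank C_0 − rank ∂_1 = 6 − 5 = 1, and the invariant factors of ∂_1 are all 1, so H_0 = Z.
  H_1: rank ker ∂_1 − rank ∂_2 = (12 − 5) − 6 = 1, and the invariant factors of ∂_2 are all 1, so H_1 = Z.
  H_2: rank ker ∂_2 − rank ∂_3 = (6 − 6) − 0 = 0, and there is no ∂_3, so H_2 = 0.

As a check, the Euler characteristic is 6 − 12 + 6 = 0, which agrees with 1 − 1 + 0 = 0.
(K is a triangulation of the cylinder S^1 x I.)

H_0 = Z,  H_1 = Z,  H_2 = 0.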